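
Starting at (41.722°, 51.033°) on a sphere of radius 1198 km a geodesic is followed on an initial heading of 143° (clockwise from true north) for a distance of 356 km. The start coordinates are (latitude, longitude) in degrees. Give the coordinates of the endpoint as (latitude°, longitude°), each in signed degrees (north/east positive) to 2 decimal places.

27.50°, 62.49°

Angular distance δ = d/R = 356/1198 = 0.29716 rad; initial bearing θ = 2.4958 rad.
sin φ₂ = sin φ₁ cos δ + cos φ₁ sin δ cos θ = (0.6655)(0.9562) + (0.7464)(0.2928)(-0.7986) = 0.4618, so φ₂ = 27.50°.
Δλ = atan2(sin θ sin δ cos φ₁, cos δ − sin φ₁ sin φ₂) = atan2(0.1315, 0.6488) = 11.459°.
λ₂ = 51.033° + 11.459° = 62.49°.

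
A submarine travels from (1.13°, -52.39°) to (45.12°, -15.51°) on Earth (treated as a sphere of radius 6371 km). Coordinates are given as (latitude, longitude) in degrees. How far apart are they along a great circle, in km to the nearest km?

With latitudes φ₁ = 1.130°, φ₂ = 45.120° and longitude difference Δλ = 36.880°:
cos c = sin φ₁ sin φ₂ + cos φ₁ cos φ₂ cos Δλ = (0.0197)(0.7086) + (0.9998)(0.7056)(0.7999) = 0.57829,
so c = arccos(0.57829) = 0.95417 rad.
Distance = R·c = 6371 × 0.9542 ≈ 6079 km.

6079 km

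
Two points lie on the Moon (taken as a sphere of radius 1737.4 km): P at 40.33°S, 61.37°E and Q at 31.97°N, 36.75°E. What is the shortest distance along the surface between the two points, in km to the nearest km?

With latitudes φ₁ = -40.330°, φ₂ = 31.970° and longitude difference Δλ = -24.620°:
cos c = sin φ₁ sin φ₂ + cos φ₁ cos φ₂ cos Δλ = (-0.6472)(0.5295) + (0.7623)(0.8483)(0.9091) = 0.24524,
so c = arccos(0.24524) = 1.32303 rad.
Distance = R·c = 1737.4 × 1.3230 ≈ 2299 km.

2299 km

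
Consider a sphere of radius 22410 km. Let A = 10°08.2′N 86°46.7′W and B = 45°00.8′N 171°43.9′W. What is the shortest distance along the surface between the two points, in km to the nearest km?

31016 km

With latitudes φ₁ = 10.137°, φ₂ = 45.013° and longitude difference Δλ = -84.953°:
cos c = sin φ₁ sin φ₂ + cos φ₁ cos φ₂ cos Δλ = (0.1760)(0.7073) + (0.9844)(0.7069)(0.0880) = 0.18569,
so c = arccos(0.18569) = 1.38402 rad.
Distance = R·c = 22410 × 1.3840 ≈ 31016 km.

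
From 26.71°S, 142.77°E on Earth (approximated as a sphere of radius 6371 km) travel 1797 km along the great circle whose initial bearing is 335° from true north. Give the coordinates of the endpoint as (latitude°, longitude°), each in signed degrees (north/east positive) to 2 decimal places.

-11.91°, 135.87°

Angular distance δ = d/R = 1797/6371 = 0.28206 rad; initial bearing θ = 5.8469 rad.
sin φ₂ = sin φ₁ cos δ + cos φ₁ sin δ cos θ = (-0.4495)(0.9605) + (0.8933)(0.2783)(0.9063) = -0.2064, so φ₂ = -11.91°.
Δλ = atan2(sin θ sin δ cos φ₁, cos δ − sin φ₁ sin φ₂) = atan2(-0.1051, 0.8677) = -6.905°.
λ₂ = 142.770° − 6.905° = 135.87°.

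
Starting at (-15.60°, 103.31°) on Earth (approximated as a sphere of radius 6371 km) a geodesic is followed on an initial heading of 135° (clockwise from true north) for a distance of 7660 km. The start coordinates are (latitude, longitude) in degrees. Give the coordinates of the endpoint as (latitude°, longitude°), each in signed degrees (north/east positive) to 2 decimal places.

-47.07°, 178.90°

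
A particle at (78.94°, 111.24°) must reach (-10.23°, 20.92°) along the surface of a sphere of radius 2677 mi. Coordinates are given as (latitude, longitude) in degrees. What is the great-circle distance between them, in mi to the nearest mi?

4677 mi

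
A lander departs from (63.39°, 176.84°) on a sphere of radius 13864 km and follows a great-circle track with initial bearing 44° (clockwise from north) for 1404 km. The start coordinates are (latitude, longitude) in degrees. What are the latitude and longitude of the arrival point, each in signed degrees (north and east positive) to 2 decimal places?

67.23°, -172.71°

Angular distance δ = d/R = 1404/13864 = 0.10127 rad; initial bearing θ = 0.7679 rad.
sin φ₂ = sin φ₁ cos δ + cos φ₁ sin δ cos θ = (0.8941)(0.9949) + (0.4479)(0.1011)(0.7193) = 0.9221, so φ₂ = 67.23°.
Δλ = atan2(sin θ sin δ cos φ₁, cos δ − sin φ₁ sin φ₂) = atan2(0.0315, 0.1705) = 10.454°.
λ₂ = 176.840° + 10.454° = 187.29° → -172.71° after wrapping to (−180°, 180°].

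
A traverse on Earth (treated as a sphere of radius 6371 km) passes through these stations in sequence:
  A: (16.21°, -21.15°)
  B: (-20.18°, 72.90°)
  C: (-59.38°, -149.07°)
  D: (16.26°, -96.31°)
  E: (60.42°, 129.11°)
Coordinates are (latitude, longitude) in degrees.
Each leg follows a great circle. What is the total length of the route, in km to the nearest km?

Leg A→B: central angle 1.7314 rad, distance 11031.0 km.
Leg B→C: central angle 1.6294 rad, distance 10381.0 km.
Leg C→D: central angle 1.5158 rad, distance 9657.3 km.
Leg D→E: central angle 1.6600 rad, distance 10576.1 km.
Total: 11031.0 + 10381.0 + 9657.3 + 10576.1 ≈ 41645 km.

41645 km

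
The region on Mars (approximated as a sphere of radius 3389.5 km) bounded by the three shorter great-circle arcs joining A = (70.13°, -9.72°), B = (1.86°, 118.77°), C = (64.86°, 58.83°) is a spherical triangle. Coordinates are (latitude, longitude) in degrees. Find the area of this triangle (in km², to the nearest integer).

Side lengths (central angles): a = 1.3263, b = 0.4413, c = 1.7527 rad; semiperimeter s = 1.7602.
By l'Huilier's theorem, tan(E/4) = √[tan(s/2) tan((s−a)/2) tan((s−b)/2) tan((s−c)/2)], giving spherical excess E = 0.1111 rad.
Area = E·R² = 0.1111 × (3389.5)² ≈ 1276240 km².

1276240 km²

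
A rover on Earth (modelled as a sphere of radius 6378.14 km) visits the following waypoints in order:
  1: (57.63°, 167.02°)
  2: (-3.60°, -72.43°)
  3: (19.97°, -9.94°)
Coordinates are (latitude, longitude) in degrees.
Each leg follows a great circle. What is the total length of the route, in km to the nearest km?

Leg 1→2: central angle 1.9014 rad, distance 12127.5 km.
Leg 2→3: central angle 1.1463 rad, distance 7311.5 km.
Total: 12127.5 + 7311.5 ≈ 19439 km.

19439 km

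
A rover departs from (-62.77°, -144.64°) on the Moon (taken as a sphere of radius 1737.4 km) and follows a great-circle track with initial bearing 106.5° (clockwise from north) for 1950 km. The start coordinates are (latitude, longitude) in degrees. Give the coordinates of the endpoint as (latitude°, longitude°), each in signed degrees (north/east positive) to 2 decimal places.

-30.17°, -52.70°

Angular distance δ = d/R = 1950/1737.4 = 1.12237 rad; initial bearing θ = 1.8588 rad.
sin φ₂ = sin φ₁ cos δ + cos φ₁ sin δ cos θ = (-0.8892)(0.4336) + (0.4576)(0.9011)(-0.2840) = -0.5026, so φ₂ = -30.17°.
Δλ = atan2(sin θ sin δ cos φ₁, cos δ − sin φ₁ sin φ₂) = atan2(0.3953, -0.0134) = 91.935°.
λ₂ = -144.640° + 91.935° = -52.70°.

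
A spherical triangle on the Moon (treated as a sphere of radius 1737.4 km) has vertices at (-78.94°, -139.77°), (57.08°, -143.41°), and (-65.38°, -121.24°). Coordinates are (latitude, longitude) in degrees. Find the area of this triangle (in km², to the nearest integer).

855829 km²

Side lengths (central angles): a = 2.1573, b = 0.2537, c = 2.3743 rad; semiperimeter s = 2.3927.
By l'Huilier's theorem, tan(E/4) = √[tan(s/2) tan((s−a)/2) tan((s−b)/2) tan((s−c)/2)], giving spherical excess E = 0.2835 rad.
Area = E·R² = 0.2835 × (1737.4)² ≈ 855829 km².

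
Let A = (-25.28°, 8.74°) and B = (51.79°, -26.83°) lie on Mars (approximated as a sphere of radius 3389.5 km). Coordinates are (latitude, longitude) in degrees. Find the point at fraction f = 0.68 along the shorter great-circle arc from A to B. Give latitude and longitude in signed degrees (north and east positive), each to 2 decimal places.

27.88°, -11.26°

The central angle between A and B is δ = 1.4511 rad.
With f = 0.68, the slerp weights are sin((1−f)δ)/sin δ = 0.4511 and sin(fδ)/sin δ = 0.8403.
Weighted sum of the unit vectors: (0.4511)·(0.8937,0.1374,-0.4270) + (0.8403)·(0.5520,-0.2792,0.7857) = (0.8669, -0.1726, 0.4676).
Converting back: φ = atan2(z, √(x²+y²)) = 27.88°, λ = atan2(y, x) = -11.26°.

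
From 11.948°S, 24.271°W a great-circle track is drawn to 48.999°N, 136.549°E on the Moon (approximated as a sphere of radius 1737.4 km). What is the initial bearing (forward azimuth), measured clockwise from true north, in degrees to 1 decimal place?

With φ₁ = -0.2085, φ₂ = 0.8552, Δλ = 2.8068 rad, the forward-azimuth formula gives
θ = atan2( sin Δλ cos φ₂ , cos φ₁ sin φ₂ − sin φ₁ cos φ₂ cos Δλ ) = atan2(0.2155, 0.6101) = 19.46°.
So the initial bearing is 19.5°.

19.5°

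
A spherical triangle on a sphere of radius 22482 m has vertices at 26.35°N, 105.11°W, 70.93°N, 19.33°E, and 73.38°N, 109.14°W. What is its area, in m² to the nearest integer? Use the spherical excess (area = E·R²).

78289678 m²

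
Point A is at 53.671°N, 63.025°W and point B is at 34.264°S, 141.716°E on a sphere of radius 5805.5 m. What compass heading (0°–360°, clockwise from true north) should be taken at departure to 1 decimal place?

308.1°

Δλ = -155.259° = -2.7098 rad.
y = sin Δλ · cos φ₂ = (-0.4185)(0.8265) = -0.3459
x = cos φ₁ sin φ₂ − sin φ₁ cos φ₂ cos Δλ = (0.5924)(-0.5630) − (0.8056)(0.8265)(-0.9082) = 0.2712
θ = atan2(y, x) = -51.90°; adding 360° gives 308.1°.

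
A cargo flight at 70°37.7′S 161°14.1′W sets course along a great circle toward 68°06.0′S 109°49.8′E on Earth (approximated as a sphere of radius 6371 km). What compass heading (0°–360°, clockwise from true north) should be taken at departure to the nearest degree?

With φ₁ = -1.2327, φ₂ = -1.1886, Δλ = -1.5522 rad, the forward-azimuth formula gives
θ = atan2( sin Δλ cos φ₂ , cos φ₁ sin φ₂ − sin φ₁ cos φ₂ cos Δλ ) = atan2(-0.3729, -0.3012) = -128.93°.
Adding 360° brings this into [0°, 360°): 231°.

231°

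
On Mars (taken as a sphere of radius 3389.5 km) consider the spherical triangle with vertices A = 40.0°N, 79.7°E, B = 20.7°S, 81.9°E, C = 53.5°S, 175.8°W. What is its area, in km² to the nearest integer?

10134898 km²

Side lengths (central angles): a = 1.4044, b = 2.2534, c = 1.0600 rad; semiperimeter s = 2.3589.
By l'Huilier's theorem, tan(E/4) = √[tan(s/2) tan((s−a)/2) tan((s−b)/2) tan((s−c)/2)], giving spherical excess E = 0.8822 rad.
Area = E·R² = 0.8822 × (3389.5)² ≈ 10134898 km².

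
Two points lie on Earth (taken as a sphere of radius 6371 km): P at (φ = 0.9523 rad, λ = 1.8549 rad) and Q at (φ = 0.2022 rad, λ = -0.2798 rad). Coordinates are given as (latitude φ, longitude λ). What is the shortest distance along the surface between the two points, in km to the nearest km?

Let φ₁ = 0.9523 rad, φ₂ = 0.2022 rad, and Δλ = -2.1347 rad.
cos c = sin φ₁ sin φ₂ + cos φ₁ cos φ₂ cos Δλ = (0.8148)(0.2008) + (0.5798)(0.9796)(-0.5345) = -0.13997,
so c = arccos(-0.13997) = 1.71122 rad.
Distance = R·c = 6371 × 1.7112 ≈ 10902 km.

10902 km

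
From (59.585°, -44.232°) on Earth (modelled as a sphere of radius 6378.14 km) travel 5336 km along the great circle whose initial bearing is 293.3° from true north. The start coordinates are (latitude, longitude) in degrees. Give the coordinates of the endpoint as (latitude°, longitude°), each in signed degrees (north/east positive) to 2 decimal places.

Angular distance δ = d/R = 5336/6378.14 = 0.83661 rad; initial bearing θ = 5.1191 rad.
sin φ₂ = sin φ₁ cos δ + cos φ₁ sin δ cos θ = (0.8624)(0.6700) + (0.5063)(0.7424)(0.3955) = 0.7264, so φ₂ = 46.59°.
Δλ = atan2(sin θ sin δ cos φ₁, cos δ − sin φ₁ sin φ₂) = atan2(-0.3452, 0.0435) = -82.815°.
λ₂ = -44.232° − 82.815° = -127.05°.

46.59°, -127.05°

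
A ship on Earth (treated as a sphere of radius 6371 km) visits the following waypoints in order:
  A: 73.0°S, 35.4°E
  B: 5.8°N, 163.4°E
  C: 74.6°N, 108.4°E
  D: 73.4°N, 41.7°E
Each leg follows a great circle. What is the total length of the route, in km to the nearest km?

Leg A→B: central angle 1.8501 rad, distance 11787.2 km.
Leg B→C: central angle 1.3192 rad, distance 8404.5 km.
Leg C→D: central angle 0.3047 rad, distance 1941.5 km.
Total: 11787.2 + 8404.5 + 1941.5 ≈ 22133 km.

22133 km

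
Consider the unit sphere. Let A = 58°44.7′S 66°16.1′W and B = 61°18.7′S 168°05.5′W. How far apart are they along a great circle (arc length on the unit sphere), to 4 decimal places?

In radians: φ₁ = -1.0253, φ₂ = -1.0701, Δλ = -101.823° = -1.7772 rad.
cos c = sin φ₁ sin φ₂ + cos φ₁ cos φ₂ cos Δλ = (-0.8549)(-0.8772) + (0.5188)(0.4800)(-0.2049) = 0.69889,
so c = arccos(0.69889) = 0.79695 rad.
On the unit sphere the arc length equals the central angle: 0.7969.

0.7969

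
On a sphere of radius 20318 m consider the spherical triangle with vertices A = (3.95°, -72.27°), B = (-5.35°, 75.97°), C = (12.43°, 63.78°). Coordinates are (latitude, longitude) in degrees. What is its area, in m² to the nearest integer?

Side lengths (central angles): a = 0.3755, b = 2.3276, c = 2.5886 rad; semiperimeter s = 2.6459.
By l'Huilier's theorem, tan(E/4) = √[tan(s/2) tan((s−a)/2) tan((s−b)/2) tan((s−c)/2)], giving spherical excess E = 0.7799 rad.
Area = E·R² = 0.7799 × (20318)² ≈ 321976227 m².

321976227 m²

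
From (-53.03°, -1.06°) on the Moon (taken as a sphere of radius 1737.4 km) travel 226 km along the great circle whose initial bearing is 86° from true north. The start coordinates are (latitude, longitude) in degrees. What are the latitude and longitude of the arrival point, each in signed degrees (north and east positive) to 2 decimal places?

-51.88°, 11.04°

Angular distance δ = d/R = 226/1737.4 = 0.13008 rad; initial bearing θ = 1.5010 rad.
sin φ₂ = sin φ₁ cos δ + cos φ₁ sin δ cos θ = (-0.7990)(0.9916) + (0.6014)(0.1297)(0.0698) = -0.7868, so φ₂ = -51.88°.
Δλ = atan2(sin θ sin δ cos φ₁, cos δ − sin φ₁ sin φ₂) = atan2(0.0778, 0.3630) = 12.101°.
λ₂ = -1.060° + 12.101° = 11.04°.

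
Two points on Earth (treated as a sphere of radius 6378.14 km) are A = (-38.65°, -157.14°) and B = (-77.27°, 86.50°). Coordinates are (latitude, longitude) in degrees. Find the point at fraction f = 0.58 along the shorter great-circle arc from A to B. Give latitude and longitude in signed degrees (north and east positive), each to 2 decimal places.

-70.07°, -179.35°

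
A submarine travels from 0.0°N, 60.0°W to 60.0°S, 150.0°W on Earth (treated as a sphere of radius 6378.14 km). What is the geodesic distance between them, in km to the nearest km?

Let φ₁ = 0.0000 rad, φ₂ = -1.0472 rad, and Δλ = -1.5708 rad.
cos c = sin φ₁ sin φ₂ + cos φ₁ cos φ₂ cos Δλ = (0.0000)(-0.8660) + (1.0000)(0.5000)(-0.0000) = -0.00000,
so c = arccos(-0.00000) = 1.57080 rad.
Distance = R·c = 6378.14 × 1.5708 ≈ 10019 km.

10019 km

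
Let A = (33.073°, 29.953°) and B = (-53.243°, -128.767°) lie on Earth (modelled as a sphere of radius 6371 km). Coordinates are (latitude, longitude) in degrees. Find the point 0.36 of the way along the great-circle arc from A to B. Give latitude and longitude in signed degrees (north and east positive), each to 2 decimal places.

-16.76°, 3.89°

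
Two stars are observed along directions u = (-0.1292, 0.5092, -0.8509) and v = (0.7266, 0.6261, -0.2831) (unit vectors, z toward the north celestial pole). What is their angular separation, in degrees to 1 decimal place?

u·v = 0.4658; |u| = 1.0000, |v| = 1.0000.
cos θ = (u·v)/(|u||v|) = 0.4658, so θ = 62.2°.

62.2°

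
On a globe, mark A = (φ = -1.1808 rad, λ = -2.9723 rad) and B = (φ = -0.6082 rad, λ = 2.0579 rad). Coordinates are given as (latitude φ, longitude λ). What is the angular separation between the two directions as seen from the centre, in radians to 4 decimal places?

Let φ₁ = -1.1808 rad, φ₂ = -0.6082 rad, and Δλ = -1.2530 rad.
cos c = sin φ₁ sin φ₂ + cos φ₁ cos φ₂ cos Δλ = (-0.9249)(-0.5714) + (0.3802)(0.8207)(0.3125) = 0.62598,
so c = arccos(0.62598) = 0.89440 rad.
So the angular separation is 0.8944 rad.

0.8944 rad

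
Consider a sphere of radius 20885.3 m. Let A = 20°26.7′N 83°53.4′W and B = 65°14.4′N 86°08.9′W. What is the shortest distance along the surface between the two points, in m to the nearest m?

16338 m

In radians: φ₁ = 0.3568, φ₂ = 1.1387, Δλ = -2.258° = -0.0394 rad.
cos c = sin φ₁ sin φ₂ + cos φ₁ cos φ₂ cos Δλ = (0.3493)(0.9081) + (0.9370)(0.4188)(0.9992) = 0.70933,
so c = arccos(0.70933) = 0.78225 rad.
Distance = R·c = 20885.3 × 0.7823 ≈ 16338 m.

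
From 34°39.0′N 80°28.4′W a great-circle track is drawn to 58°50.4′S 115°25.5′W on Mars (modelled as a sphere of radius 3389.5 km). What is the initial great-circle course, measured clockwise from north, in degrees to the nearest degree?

197°

Δλ = -34.952° = -0.6100 rad.
y = sin Δλ · cos φ₂ = (-0.5729)(0.5174) = -0.2964
x = cos φ₁ sin φ₂ − sin φ₁ cos φ₂ cos Δλ = (0.8226)(-0.8557) − (0.5686)(0.5174)(0.8196) = -0.9451
θ = atan2(y, x) = -162.59°; adding 360° gives 197°.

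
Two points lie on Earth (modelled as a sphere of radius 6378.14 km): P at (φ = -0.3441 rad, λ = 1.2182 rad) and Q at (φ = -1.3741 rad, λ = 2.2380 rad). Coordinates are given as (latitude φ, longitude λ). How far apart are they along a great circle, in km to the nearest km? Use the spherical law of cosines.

In radians: φ₁ = -0.3441, φ₂ = -1.3741, Δλ = 58.430° = 1.0198 rad.
cos c = sin φ₁ sin φ₂ + cos φ₁ cos φ₂ cos Δλ = (-0.3373)(-0.9807) + (0.9414)(0.1954)(0.5235) = 0.42716,
so c = arccos(0.42716) = 1.12944 rad.
Distance = R·c = 6378.14 × 1.1294 ≈ 7204 km.

7204 km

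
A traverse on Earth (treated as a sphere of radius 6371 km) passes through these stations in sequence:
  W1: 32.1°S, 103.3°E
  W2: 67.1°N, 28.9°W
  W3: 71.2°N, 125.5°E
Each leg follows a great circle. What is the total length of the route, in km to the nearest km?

Leg W1→W2: central angle 2.3616 rad, distance 15045.9 km.
Leg W2→W3: central angle 0.7091 rad, distance 4517.7 km.
Total: 15045.9 + 4517.7 ≈ 19564 km.

19564 km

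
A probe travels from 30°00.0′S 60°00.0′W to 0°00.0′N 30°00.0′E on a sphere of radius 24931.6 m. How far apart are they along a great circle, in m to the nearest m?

39162 m

In radians: φ₁ = -0.5236, φ₂ = 0.0000, Δλ = 90.000° = 1.5708 rad.
cos c = sin φ₁ sin φ₂ + cos φ₁ cos φ₂ cos Δλ = (-0.5000)(0.0000) + (0.8660)(1.0000)(0.0000) = 0.00000,
so c = arccos(0.00000) = 1.57080 rad.
Distance = R·c = 24931.6 × 1.5708 ≈ 39162 m.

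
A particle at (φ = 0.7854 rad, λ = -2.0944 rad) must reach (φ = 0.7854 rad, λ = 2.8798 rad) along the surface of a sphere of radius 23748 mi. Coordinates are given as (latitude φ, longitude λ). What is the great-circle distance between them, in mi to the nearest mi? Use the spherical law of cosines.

21136 mi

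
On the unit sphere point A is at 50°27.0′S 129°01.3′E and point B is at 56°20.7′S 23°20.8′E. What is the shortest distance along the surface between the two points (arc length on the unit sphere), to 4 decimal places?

0.9926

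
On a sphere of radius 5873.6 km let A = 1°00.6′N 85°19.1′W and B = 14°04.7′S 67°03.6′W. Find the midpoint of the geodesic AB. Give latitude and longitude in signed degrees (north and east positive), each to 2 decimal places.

-6.62°, -76.33°

Central angle δ = 0.4111 rad. Interpolating on the sphere with fraction f = 0.5:
P = [sin((1−f)δ)·A + sin(fδ)·B] / sin δ = 0.5107·A + 0.5107·B in Cartesian coordinates,
giving P = (0.2348, -0.9652, -0.1152), i.e. latitude -6.62°, longitude -76.33°.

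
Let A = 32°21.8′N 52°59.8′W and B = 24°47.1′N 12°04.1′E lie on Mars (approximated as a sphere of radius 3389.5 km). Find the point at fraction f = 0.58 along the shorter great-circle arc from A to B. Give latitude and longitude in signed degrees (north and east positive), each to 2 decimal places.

32.08°, -13.84°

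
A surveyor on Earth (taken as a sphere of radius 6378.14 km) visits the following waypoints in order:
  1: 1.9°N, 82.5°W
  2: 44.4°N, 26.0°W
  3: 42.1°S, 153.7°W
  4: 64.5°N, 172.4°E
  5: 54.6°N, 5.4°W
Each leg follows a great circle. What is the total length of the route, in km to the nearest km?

Leg 1→2: central angle 1.1403 rad, distance 7273.0 km.
Leg 2→3: central angle 2.4869 rad, distance 15862.0 km.
Leg 3→4: central angle 1.9177 rad, distance 12231.4 km.
Leg 4→5: central angle 1.0627 rad, distance 6778.0 km.
Total: 7273.0 + 15862.0 + 12231.4 + 6778.0 ≈ 42144 km.

42144 km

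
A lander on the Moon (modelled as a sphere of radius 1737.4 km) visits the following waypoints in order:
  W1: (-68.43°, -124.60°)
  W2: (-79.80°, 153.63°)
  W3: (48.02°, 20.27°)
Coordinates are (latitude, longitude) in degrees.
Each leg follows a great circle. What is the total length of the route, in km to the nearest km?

Leg W1→W2: central angle 0.3908 rad, distance 679.0 km.
Leg W2→W3: central angle 2.5200 rad, distance 4378.3 km.
Total: 679.0 + 4378.3 ≈ 5057 km.

5057 km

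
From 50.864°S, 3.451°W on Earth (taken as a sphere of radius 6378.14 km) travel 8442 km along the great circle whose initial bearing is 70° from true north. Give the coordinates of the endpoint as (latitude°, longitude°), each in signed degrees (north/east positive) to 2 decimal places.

1.12°, 62.23°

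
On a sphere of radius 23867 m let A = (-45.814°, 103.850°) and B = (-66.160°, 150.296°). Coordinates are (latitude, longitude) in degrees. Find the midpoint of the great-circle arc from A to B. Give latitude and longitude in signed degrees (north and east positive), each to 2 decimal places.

-58.03°, 120.56°

The central angle between A and B is δ = 0.5548 rad.
With f = 0.5, the slerp weights are sin((1−f)δ)/sin δ = 0.5199 and sin(fδ)/sin δ = 0.5199.
Weighted sum of the unit vectors: (0.5199)·(-0.1668,0.6767,-0.7171) + (0.5199)·(-0.3511,0.2003,-0.9147) = (-0.2693, 0.4559, -0.8483).
Converting back: φ = atan2(z, √(x²+y²)) = -58.03°, λ = atan2(y, x) = 120.56°.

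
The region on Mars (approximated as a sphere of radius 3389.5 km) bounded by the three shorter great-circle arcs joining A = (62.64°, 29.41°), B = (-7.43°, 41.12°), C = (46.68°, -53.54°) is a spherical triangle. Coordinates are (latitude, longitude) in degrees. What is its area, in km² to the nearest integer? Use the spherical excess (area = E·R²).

6869535 km²

Side lengths (central angles): a = 1.7207, b = 0.8164, c = 1.2330 rad; semiperimeter s = 1.8851.
By l'Huilier's theorem, tan(E/4) = √[tan(s/2) tan((s−a)/2) tan((s−b)/2) tan((s−c)/2)], giving spherical excess E = 0.5979 rad.
Area = E·R² = 0.5979 × (3389.5)² ≈ 6869535 km².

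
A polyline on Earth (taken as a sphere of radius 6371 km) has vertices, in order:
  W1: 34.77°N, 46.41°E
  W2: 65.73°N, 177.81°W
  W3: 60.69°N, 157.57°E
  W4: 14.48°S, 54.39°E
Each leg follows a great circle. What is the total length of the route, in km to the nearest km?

Leg W1→W2: central angle 1.2892 rad, distance 8213.4 km.
Leg W2→W3: central angle 0.2109 rad, distance 1343.7 km.
Leg W3→W4: central angle 1.9030 rad, distance 12123.9 km.
Total: 8213.4 + 1343.7 + 12123.9 ≈ 21681 km.

21681 km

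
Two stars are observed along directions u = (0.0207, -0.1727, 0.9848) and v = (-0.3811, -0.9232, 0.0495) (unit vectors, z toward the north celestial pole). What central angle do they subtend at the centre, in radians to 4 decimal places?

1.3691 rad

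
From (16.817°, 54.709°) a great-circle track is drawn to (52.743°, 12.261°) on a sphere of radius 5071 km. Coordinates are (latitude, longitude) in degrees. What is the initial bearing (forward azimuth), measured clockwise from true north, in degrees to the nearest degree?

With φ₁ = 0.2935, φ₂ = 0.9205, Δλ = -0.7409 rad, the forward-azimuth formula gives
θ = atan2( sin Δλ cos φ₂ , cos φ₁ sin φ₂ − sin φ₁ cos φ₂ cos Δλ ) = atan2(-0.4086, 0.6326) = -32.86°.
Adding 360° brings this into [0°, 360°): 327°.

327°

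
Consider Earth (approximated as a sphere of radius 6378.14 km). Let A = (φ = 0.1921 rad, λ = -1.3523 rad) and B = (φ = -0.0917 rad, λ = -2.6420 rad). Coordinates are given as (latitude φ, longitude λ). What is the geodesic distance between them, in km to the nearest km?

8383 km

With latitudes φ₁ = 11.007°, φ₂ = -5.254° and longitude difference Δλ = -73.894°:
cos c = sin φ₁ sin φ₂ + cos φ₁ cos φ₂ cos Δλ = (0.1909)(-0.0916) + (0.9816)(0.9958)(0.2774) = 0.25368,
so c = arccos(0.25368) = 1.31431 rad.
Distance = R·c = 6378.14 × 1.3143 ≈ 8383 km.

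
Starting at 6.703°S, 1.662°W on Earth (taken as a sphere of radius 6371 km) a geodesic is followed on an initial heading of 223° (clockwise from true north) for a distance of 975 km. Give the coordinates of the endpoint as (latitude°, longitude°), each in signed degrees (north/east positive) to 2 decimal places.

-13.07°, -7.79°

Angular distance δ = d/R = 975/6371 = 0.15304 rad; initial bearing θ = 3.8921 rad.
sin φ₂ = sin φ₁ cos δ + cos φ₁ sin δ cos θ = (-0.1167)(0.9883) + (0.9932)(0.1524)(-0.7314) = -0.2261, so φ₂ = -13.07°.
Δλ = atan2(sin θ sin δ cos φ₁, cos δ − sin φ₁ sin φ₂) = atan2(-0.1033, 0.9619) = -6.127°.
λ₂ = -1.662° − 6.127° = -7.79°.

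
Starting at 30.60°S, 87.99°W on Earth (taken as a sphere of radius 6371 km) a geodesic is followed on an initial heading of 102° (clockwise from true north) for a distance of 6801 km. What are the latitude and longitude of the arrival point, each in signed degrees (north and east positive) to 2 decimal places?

-23.72°, -18.61°

Angular distance δ = d/R = 6801/6371 = 1.06749 rad; initial bearing θ = 1.7802 rad.
sin φ₂ = sin φ₁ cos δ + cos φ₁ sin δ cos θ = (-0.5090)(0.4823) + (0.8607)(0.8760)(-0.2079) = -0.4023, so φ₂ = -23.72°.
Δλ = atan2(sin θ sin δ cos φ₁, cos δ − sin φ₁ sin φ₂) = atan2(0.7375, 0.2775) = 69.378°.
λ₂ = -87.990° + 69.378° = -18.61°.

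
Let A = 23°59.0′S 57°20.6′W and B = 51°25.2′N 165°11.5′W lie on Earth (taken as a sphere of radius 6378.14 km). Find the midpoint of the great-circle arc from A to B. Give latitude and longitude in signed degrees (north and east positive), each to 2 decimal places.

The central angle between A and B is δ = 2.0856 rad.
With f = 0.5, the slerp weights are sin((1−f)δ)/sin δ = 0.9925 and sin(fδ)/sin δ = 0.9925.
Weighted sum of the unit vectors: (0.9925)·(0.4930,-0.7692,-0.4065) + (0.9925)·(-0.6029,-0.1594,0.7817) = (-0.1091, -0.9216, 0.3724).
Converting back: φ = atan2(z, √(x²+y²)) = 21.87°, λ = atan2(y, x) = -96.75°.

21.87°, -96.75°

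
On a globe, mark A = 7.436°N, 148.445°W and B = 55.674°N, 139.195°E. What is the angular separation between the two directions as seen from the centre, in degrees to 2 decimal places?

73.96°

Let φ₁ = 0.1298 rad, φ₂ = 0.9717 rad, and Δλ = -1.2629 rad.
cos c = sin φ₁ sin φ₂ + cos φ₁ cos φ₂ cos Δλ = (0.1294)(0.8258) + (0.9916)(0.5639)(0.3030) = 0.27632,
so c = arccos(0.27632) = 1.29083 rad.
So the angular separation is 73.96°.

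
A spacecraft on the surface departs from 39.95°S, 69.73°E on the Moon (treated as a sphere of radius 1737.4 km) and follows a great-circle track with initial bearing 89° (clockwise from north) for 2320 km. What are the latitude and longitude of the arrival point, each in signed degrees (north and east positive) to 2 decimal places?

-7.86°, 148.69°

Angular distance δ = d/R = 2320/1737.4 = 1.33533 rad; initial bearing θ = 1.5533 rad.
sin φ₂ = sin φ₁ cos δ + cos φ₁ sin δ cos θ = (-0.6421)(0.2333) + (0.7666)(0.9724)(0.0175) = -0.1368, so φ₂ = -7.86°.
Δλ = atan2(sin θ sin δ cos φ₁, cos δ − sin φ₁ sin φ₂) = atan2(0.7453, 0.1455) = 78.957°.
λ₂ = 69.730° + 78.957° = 148.69°.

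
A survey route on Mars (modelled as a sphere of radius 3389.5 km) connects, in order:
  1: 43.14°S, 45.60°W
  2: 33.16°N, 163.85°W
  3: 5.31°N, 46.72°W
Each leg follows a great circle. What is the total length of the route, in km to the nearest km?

14244 km

Leg 1→2: central angle 2.2958 rad, distance 7781.6 km.
Leg 2→3: central angle 1.9066 rad, distance 6462.3 km.
Total: 7781.6 + 6462.3 ≈ 14244 km.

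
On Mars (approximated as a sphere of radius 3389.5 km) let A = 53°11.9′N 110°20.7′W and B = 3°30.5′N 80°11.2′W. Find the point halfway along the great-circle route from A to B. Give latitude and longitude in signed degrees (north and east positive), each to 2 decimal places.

29.15°, -91.41°

The central angle between A and B is δ = 0.9692 rad.
With f = 0.5, the slerp weights are sin((1−f)δ)/sin δ = 0.5651 and sin(fδ)/sin δ = 0.5651.
Weighted sum of the unit vectors: (0.5651)·(-0.2083,-0.5617,0.8007) + (0.5651)·(0.1701,-0.9835,0.0612) = (-0.0216, -0.8731, 0.4870).
Converting back: φ = atan2(z, √(x²+y²)) = 29.15°, λ = atan2(y, x) = -91.41°.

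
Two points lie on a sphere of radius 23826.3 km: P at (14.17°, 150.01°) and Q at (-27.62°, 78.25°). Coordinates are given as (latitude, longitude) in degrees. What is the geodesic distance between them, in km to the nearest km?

33709 km

Let φ₁ = 0.2473 rad, φ₂ = -0.4821 rad, and Δλ = -1.2524 rad.
cos c = sin φ₁ sin φ₂ + cos φ₁ cos φ₂ cos Δλ = (0.2448)(-0.4636) + (0.9696)(0.8860)(0.3130) = 0.15540,
so c = arccos(0.15540) = 1.41476 rad.
Distance = R·c = 23826.3 × 1.4148 ≈ 33709 km.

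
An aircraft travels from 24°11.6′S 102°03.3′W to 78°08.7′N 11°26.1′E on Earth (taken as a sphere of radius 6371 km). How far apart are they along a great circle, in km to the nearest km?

In radians: φ₁ = -0.4223, φ₂ = 1.3639, Δλ = 113.490° = 1.9808 rad.
cos c = sin φ₁ sin φ₂ + cos φ₁ cos φ₂ cos Δλ = (-0.4098)(0.9787) + (0.9122)(0.2054)(-0.3986) = -0.47577,
so c = arccos(-0.47577) = 2.06663 rad.
Distance = R·c = 6371 × 2.0666 ≈ 13167 km.

13167 km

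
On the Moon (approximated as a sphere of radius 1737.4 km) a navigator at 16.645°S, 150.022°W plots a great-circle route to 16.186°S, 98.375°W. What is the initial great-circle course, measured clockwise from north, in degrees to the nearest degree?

97°

With φ₁ = -0.2905, φ₂ = -0.2825, Δλ = 0.9014 rad, the forward-azimuth formula gives
θ = atan2( sin Δλ cos φ₂ , cos φ₁ sin φ₂ − sin φ₁ cos φ₂ cos Δλ ) = atan2(0.7531, -0.0964) = 97.29°.
So the initial bearing is 97°.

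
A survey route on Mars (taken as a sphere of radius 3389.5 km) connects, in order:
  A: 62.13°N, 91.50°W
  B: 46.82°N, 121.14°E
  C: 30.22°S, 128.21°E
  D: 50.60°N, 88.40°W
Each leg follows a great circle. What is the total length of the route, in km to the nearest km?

17232 km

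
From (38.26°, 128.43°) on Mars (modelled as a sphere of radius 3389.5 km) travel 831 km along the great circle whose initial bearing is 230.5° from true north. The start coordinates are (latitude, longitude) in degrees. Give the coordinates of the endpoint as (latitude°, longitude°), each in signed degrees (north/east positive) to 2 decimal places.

28.65°, 116.11°

Angular distance δ = d/R = 831/3389.5 = 0.24517 rad; initial bearing θ = 4.0230 rad.
sin φ₂ = sin φ₁ cos δ + cos φ₁ sin δ cos θ = (0.6192)(0.9701) + (0.7852)(0.2427)(-0.6361) = 0.4795, so φ₂ = 28.65°.
Δλ = atan2(sin θ sin δ cos φ₁, cos δ − sin φ₁ sin φ₂) = atan2(-0.1471, 0.6732) = -12.323°.
λ₂ = 128.430° − 12.323° = 116.11°.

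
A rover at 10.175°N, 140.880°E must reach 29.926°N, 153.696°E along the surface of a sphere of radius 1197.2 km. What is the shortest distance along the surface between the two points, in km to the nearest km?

482 km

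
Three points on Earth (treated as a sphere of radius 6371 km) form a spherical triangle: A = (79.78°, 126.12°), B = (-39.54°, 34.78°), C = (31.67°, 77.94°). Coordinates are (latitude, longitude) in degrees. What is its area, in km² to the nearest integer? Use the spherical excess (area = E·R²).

Side lengths (central angles): a = 1.4258, b = 0.9054, c = 2.2520 rad; semiperimeter s = 2.2916.
By l'Huilier's theorem, tan(E/4) = √[tan(s/2) tan((s−a)/2) tan((s−b)/2) tan((s−c)/2)], giving spherical excess E = 0.5154 rad.
Area = E·R² = 0.5154 × (6371)² ≈ 20918226 km².

20918226 km²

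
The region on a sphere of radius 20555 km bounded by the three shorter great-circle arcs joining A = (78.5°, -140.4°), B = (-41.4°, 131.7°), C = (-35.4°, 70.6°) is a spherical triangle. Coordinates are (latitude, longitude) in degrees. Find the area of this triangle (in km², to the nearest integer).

830247440 km²

Side lengths (central angles): a = 0.8250, b = 2.3560, c = 2.2686 rad; semiperimeter s = 2.7248.
By l'Huilier's theorem, tan(E/4) = √[tan(s/2) tan((s−a)/2) tan((s−b)/2) tan((s−c)/2)], giving spherical excess E = 1.9650 rad.
Area = E·R² = 1.9650 × (20555)² ≈ 830247440 km².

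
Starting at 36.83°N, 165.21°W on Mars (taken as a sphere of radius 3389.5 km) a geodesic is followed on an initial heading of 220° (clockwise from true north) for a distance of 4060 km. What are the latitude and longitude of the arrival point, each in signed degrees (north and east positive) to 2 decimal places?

-20.64°, 155.02°

Angular distance δ = d/R = 4060/3389.5 = 1.19782 rad; initial bearing θ = 3.8397 rad.
sin φ₂ = sin φ₁ cos δ + cos φ₁ sin δ cos θ = (0.5994)(0.3644) + (0.8004)(0.9312)(-0.7660) = -0.3526, so φ₂ = -20.64°.
Δλ = atan2(sin θ sin δ cos φ₁, cos δ − sin φ₁ sin φ₂) = atan2(-0.4791, 0.5757) = -39.767°.
λ₂ = -165.210° − 39.767° = -204.98° → 155.02° after wrapping to (−180°, 180°].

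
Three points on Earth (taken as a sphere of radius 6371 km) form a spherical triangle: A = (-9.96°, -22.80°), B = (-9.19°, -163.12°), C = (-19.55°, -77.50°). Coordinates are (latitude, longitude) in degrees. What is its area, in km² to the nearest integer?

Side lengths (central angles): a = 1.4460, b = 0.9345, c = 2.3756 rad; semiperimeter s = 2.3780.
By l'Huilier's theorem, tan(E/4) = √[tan(s/2) tan((s−a)/2) tan((s−b)/2) tan((s−c)/2)], giving spherical excess E = 0.1474 rad.
Area = E·R² = 0.1474 × (6371)² ≈ 5981177 km².

5981177 km²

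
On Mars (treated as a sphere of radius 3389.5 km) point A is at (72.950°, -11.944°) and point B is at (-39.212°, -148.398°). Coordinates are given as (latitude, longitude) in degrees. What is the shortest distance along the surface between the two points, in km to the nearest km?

8298 km

In radians: φ₁ = 1.2732, φ₂ = -0.6844, Δλ = -136.454° = -2.3816 rad.
Haversine: a = sin²(Δφ/2) + cos φ₁ cos φ₂ sin²(Δλ/2) = 0.6886 + (0.2932)(0.7748)(0.8624) = 0.88454.
Central angle c = 2·arcsin(√a) = 2.44818 rad.
Distance = R·c = 3389.5 × 2.4482 ≈ 8298 km.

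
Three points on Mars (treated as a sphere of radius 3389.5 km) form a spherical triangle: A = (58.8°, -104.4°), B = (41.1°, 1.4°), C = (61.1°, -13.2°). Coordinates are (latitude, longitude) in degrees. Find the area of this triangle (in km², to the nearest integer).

630034 km²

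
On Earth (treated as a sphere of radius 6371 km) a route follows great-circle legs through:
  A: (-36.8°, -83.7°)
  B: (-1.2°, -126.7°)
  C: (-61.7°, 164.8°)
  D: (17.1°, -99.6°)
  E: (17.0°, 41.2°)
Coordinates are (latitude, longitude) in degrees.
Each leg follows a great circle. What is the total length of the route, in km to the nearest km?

40956 km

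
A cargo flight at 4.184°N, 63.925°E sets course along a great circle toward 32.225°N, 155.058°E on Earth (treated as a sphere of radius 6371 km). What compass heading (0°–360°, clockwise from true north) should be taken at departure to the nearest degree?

With φ₁ = 0.0730, φ₂ = 0.5624, Δλ = 1.5906 rad, the forward-azimuth formula gives
θ = atan2( sin Δλ cos φ₂ , cos φ₁ sin φ₂ − sin φ₁ cos φ₂ cos Δλ ) = atan2(0.8458, 0.5330) = 57.78°.
So the initial bearing is 58°.

58°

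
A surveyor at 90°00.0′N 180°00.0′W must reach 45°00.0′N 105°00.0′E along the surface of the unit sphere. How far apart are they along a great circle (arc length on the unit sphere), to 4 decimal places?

Let φ₁ = 1.5708 rad, φ₂ = 0.7854 rad, and Δλ = -1.3090 rad.
Haversine: a = sin²(Δφ/2) + cos φ₁ cos φ₂ sin²(Δλ/2) = 0.1464 + (0.0000)(0.7071)(0.3706) = 0.14645.
Central angle c = 2·arcsin(√a) = 0.78540 rad.
On the unit sphere the arc length equals the central angle: 0.7854.

0.7854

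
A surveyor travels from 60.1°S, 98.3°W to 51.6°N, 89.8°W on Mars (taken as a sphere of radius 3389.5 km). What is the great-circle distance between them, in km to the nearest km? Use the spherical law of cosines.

In radians: φ₁ = -1.0489, φ₂ = 0.9006, Δλ = 8.500° = 0.1484 rad.
cos c = sin φ₁ sin φ₂ + cos φ₁ cos φ₂ cos Δλ = (-0.8669)(0.7837) + (0.4985)(0.6211)(0.9890) = -0.37315,
so c = arccos(-0.37315) = 1.95320 rad.
Distance = R·c = 3389.5 × 1.9532 ≈ 6620 km.

6620 km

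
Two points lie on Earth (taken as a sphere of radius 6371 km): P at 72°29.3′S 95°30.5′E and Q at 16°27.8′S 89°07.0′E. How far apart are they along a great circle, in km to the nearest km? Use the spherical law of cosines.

6243 km

With latitudes φ₁ = -72.488°, φ₂ = -16.463° and longitude difference Δλ = -6.392°:
cos c = sin φ₁ sin φ₂ + cos φ₁ cos φ₂ cos Δλ = (-0.9537)(-0.2834) + (0.3009)(0.9590)(0.9938) = 0.55704,
so c = arccos(0.55704) = 0.97998 rad.
Distance = R·c = 6371 × 0.9800 ≈ 6243 km.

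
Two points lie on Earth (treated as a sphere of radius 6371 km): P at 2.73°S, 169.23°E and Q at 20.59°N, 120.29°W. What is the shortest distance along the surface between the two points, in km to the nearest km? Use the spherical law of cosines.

8095 km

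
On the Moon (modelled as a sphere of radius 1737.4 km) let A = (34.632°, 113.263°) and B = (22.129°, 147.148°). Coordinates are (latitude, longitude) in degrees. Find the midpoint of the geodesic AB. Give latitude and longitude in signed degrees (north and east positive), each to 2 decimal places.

Central angle δ = 0.5608 rad. Interpolating on the sphere with fraction f = 0.5:
P = [sin((1−f)δ)·A + sin(fδ)·B] / sin δ = 0.5203·A + 0.5203·B in Cartesian coordinates,
giving P = (-0.5740, 0.6548, 0.4917), i.e. latitude 29.45°, longitude 131.24°.

29.45°, 131.24°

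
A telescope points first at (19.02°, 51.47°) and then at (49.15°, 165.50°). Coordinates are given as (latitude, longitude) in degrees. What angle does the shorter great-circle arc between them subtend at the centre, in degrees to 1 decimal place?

Let φ₁ = 0.3320 rad, φ₂ = 0.8578 rad, and Δλ = 1.9902 rad.
cos c = sin φ₁ sin φ₂ + cos φ₁ cos φ₂ cos Δλ = (0.3259)(0.7564) + (0.9454)(0.6541)(-0.4072) = -0.00529,
so c = arccos(-0.00529) = 1.57609 rad.
So the angular separation is 90.3°.

90.3°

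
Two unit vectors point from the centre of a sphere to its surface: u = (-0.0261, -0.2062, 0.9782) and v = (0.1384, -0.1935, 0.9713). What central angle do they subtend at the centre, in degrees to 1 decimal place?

u·v = 0.9864; |u| = 1.0000, |v| = 1.0000.
cos θ = (u·v)/(|u||v|) = 0.9864, so θ = 9.5°.

9.5°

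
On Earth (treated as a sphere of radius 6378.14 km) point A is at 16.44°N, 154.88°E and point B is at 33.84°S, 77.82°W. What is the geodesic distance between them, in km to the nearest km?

In radians: φ₁ = 0.2869, φ₂ = -0.5906, Δλ = 127.300° = 2.2218 rad.
cos c = sin φ₁ sin φ₂ + cos φ₁ cos φ₂ cos Δλ = (0.2830)(-0.5569) + (0.9591)(0.8306)(-0.6060) = -0.64036,
so c = arccos(-0.64036) = 2.26576 rad.
Distance = R·c = 6378.14 × 2.2658 ≈ 14451 km.

14451 km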